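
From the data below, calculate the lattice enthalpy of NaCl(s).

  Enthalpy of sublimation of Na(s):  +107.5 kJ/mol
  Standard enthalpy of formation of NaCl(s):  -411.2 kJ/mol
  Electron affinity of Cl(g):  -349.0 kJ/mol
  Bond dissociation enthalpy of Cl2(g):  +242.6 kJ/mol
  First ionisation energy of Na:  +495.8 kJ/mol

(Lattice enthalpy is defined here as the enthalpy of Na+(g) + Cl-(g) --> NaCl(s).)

ΔHf° = 1·ΔHsub + 1·(ΣIE) + 1/2·D(Cl2) + 1·EA + U
-411.2 = 1·(+107.5) + 1·(+495.8) + 1/2·(+242.6) + 1·(-349.0) + U
U = -411.2 − (+375.6) = -786.8 kJ/mol

U = -786.8 kJ/mol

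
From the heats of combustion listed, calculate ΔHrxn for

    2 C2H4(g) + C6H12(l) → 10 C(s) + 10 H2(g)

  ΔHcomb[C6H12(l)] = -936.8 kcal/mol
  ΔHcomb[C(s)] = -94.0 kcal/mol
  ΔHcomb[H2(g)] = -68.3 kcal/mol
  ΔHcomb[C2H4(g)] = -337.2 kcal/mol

ΔHrxn = 11.8 kcal/mol

With combustion enthalpies, reactants minus products:
= [2·(-337.2) + 1·(-936.8)] − [10·(-94.0) + 10·(-68.3)]
= 11.8 kcal/mol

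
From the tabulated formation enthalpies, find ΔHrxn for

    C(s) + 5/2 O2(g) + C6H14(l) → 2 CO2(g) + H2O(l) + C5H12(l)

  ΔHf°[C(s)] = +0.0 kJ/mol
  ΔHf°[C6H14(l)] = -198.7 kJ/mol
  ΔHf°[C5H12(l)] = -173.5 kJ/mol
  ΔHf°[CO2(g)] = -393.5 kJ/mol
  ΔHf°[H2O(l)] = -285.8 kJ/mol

ΔHrxn = -1047.6 kJ/mol

Products: 2·(-393.5) + 1·(-285.8) + 1·(-173.5) = -1246.3
Reactants: 1·(+0.0) + 5/2·(+0.0) + 1·(-198.7) = -198.7
ΔHrxn = (-1246.3) − (-198.7) = -1047.6 kJ/mol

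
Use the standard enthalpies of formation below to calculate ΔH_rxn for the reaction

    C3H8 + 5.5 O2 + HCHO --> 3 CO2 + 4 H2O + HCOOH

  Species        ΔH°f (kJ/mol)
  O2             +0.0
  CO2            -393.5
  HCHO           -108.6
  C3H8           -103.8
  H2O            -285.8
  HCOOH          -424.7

Products: 3·(-393.5) + 4·(-285.8) + 1·(-424.7) = -2748.4
Reactants: 1·(-103.8) + 11/2·(+0.0) + 1·(-108.6) = -212.4
ΔH_rxn = (-2748.4) − (-212.4) = -2536.0 kJ/mol

ΔH_rxn = -2536.0 kJ/mol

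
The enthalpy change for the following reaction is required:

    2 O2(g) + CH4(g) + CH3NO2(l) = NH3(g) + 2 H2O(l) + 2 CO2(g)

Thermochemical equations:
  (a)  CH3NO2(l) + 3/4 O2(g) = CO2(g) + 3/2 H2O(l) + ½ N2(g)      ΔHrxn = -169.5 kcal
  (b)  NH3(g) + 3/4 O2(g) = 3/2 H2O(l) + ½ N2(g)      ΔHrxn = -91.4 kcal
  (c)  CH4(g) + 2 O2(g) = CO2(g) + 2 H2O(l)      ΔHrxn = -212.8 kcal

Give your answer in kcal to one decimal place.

ΔHrxn = -290.9 kcal

(a) as written: -169.5 kcal
(b) reversed: +91.4 kcal
(c) as written: -212.8 kcal
Combining the equations, ΔHrxn = (-169.5) + (+91.4) + (-212.8) = -290.9 kcal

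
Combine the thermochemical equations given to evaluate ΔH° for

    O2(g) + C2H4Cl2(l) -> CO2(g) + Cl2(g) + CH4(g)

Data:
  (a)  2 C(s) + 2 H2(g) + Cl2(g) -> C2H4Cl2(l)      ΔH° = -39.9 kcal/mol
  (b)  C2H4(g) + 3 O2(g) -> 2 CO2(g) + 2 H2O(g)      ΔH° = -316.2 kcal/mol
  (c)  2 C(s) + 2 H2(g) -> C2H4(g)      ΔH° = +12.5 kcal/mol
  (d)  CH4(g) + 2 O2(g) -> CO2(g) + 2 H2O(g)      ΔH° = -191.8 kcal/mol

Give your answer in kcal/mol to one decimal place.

(a) reversed (reverse to put C2H4Cl2(l) on the reactant side): +39.9 kcal/mol
(b) as written: -316.2 kcal/mol
(c) as written: +12.5 kcal/mol
(d) reversed (reverse to put CH4(g) on the product side): +191.8 kcal/mol
Combining the equations, ΔH° = (+39.9) + (-316.2) + (+12.5) + (+191.8) = -72.0 kcal/mol

ΔH° = -72.0 kcal/mol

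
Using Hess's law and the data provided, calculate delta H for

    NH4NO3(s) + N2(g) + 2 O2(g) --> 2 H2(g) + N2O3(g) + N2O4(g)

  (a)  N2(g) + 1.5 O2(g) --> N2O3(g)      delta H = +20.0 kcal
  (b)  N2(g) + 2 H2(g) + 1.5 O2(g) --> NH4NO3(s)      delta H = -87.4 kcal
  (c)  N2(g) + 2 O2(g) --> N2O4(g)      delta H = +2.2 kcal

delta H = 109.6 kcal

(a) as written: +20.0 kcal
(b) reversed: +87.4 kcal
(c) as written: +2.2 kcal
Summing the manipulated equations, delta H = (+20.0) + (+87.4) + (+2.2) = 109.6 kcal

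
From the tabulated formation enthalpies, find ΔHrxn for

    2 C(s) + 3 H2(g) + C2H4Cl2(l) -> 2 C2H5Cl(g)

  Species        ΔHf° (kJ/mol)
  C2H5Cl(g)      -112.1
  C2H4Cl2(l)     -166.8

ΔH°rxn = Σ nΔHf°(products) − Σ nΔHf°(reactants).
Products: 2·(-112.1) = -224.2
Reactants: 2·(+0.0) + 3·(+0.0) + 1·(-166.8) = -166.8
ΔHrxn = (-224.2) − (-166.8) = -57.4 kJ/mol

ΔHrxn = -57.4 kJ/mol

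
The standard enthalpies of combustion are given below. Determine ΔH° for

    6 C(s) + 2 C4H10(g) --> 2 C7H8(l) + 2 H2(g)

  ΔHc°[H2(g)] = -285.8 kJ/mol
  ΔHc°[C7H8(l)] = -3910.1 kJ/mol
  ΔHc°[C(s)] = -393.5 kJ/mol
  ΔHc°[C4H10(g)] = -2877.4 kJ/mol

Using ΔH = Σ nΔHc°(reactants) − Σ nΔHc°(products):
= [6·(-393.5) + 2·(-2877.4)] − [2·(-3910.1) + 2·(-285.8)]
= 276.0 kJ/mol

ΔH° = 276.0 kJ/mol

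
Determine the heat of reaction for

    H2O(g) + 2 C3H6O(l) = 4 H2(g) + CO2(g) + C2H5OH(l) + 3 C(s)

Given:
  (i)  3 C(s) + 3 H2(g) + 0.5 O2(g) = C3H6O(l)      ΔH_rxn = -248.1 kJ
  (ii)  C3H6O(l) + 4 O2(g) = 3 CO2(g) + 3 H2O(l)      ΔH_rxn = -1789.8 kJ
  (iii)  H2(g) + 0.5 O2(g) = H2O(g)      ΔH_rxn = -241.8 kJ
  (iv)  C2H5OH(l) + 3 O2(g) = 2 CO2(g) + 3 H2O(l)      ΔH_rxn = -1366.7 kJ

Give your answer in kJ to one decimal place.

ΔH_rxn = 66.8 kJ

(i) reversed: +248.1 kJ
(ii) as written: -1789.8 kJ
(iii) reversed: +241.8 kJ
(iv) reversed: +1366.7 kJ
ΔH_rxn = (+248.1) + (-1789.8) + (+241.8) + (+1366.7) = 66.8 kJ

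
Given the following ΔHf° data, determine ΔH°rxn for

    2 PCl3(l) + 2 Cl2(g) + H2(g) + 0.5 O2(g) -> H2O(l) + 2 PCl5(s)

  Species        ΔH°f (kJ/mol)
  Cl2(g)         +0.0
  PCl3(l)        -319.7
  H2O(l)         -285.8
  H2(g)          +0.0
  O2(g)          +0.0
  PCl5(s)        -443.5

ΔH°rxn = -533.4 kJ/mol

Products: 1·(-285.8) + 2·(-443.5) = -1172.8
Reactants: 2·(-319.7) + 2·(+0.0) + 1·(+0.0) + 1/2·(+0.0) = -639.4
ΔH°rxn = (-1172.8) − (-639.4) = -533.4 kJ/mol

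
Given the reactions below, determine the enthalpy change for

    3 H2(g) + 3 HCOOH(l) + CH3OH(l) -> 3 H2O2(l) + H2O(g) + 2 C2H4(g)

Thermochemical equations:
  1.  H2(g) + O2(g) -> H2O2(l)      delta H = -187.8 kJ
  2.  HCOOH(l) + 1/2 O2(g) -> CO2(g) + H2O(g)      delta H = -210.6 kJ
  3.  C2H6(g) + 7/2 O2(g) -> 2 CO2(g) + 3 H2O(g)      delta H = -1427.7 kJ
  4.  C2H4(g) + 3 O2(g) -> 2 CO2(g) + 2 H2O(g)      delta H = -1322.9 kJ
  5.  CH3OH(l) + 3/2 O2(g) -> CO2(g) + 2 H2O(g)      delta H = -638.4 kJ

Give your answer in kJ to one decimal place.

delta H = 812.2 kJ

eq. 1 × 3 (scale by 3 for the 3 H2O2(l)): (3)·(-187.8) = -563.4 kJ
eq. 2 × 3 (×3 to match 3 HCOOH(l) in the target): (3)·(-210.6) = -631.8 kJ
eq. 3: not needed (C2H6(g) appears nowhere else).
eq. 4 reversed and × 2 (reverse to put C2H4(g) on the product side; scale by 2 for the 2 C2H4(g)): (-2)·(-1322.9) = +2645.8 kJ
eq. 5 as written (CH3OH(l) already on the reactant side): -638.4 kJ
delta H = (3)·(-187.8) + (3)·(-210.6) + (-2)·(-1322.9) + (1)·(-638.4) = 812.2 kJ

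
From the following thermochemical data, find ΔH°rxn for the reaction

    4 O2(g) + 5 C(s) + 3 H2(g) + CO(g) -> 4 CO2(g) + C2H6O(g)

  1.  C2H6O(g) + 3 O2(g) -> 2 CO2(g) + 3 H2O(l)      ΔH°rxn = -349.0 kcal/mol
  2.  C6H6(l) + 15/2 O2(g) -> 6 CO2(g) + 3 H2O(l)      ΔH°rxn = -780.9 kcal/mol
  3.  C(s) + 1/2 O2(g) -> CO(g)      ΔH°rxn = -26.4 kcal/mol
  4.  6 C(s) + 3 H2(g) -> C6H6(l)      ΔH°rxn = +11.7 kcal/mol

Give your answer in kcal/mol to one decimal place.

ΔH°rxn = -393.8 kcal/mol

eq. 1 reversed (reverse to put C2H6O(g) on the product side): +349.0 kcal/mol
eq. 2 as written: -780.9 kcal/mol
eq. 3 reversed (CO(g) must end up as a reactant): +26.4 kcal/mol
eq. 4 as written (H2(g) already on the reactant side): +11.7 kcal/mol
ΔH°rxn = (-1)·(-349.0) + (1)·(-780.9) + (-1)·(-26.4) + (1)·(+11.7) = -393.8 kcal/mol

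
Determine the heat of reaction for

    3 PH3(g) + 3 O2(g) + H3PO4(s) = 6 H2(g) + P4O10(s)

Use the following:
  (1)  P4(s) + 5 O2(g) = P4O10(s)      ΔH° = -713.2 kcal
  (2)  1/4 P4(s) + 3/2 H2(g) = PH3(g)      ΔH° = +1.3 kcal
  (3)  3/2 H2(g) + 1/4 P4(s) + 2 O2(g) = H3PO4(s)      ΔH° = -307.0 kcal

ΔH° = -410.1 kcal

(1) as written (P4O10(s) already on the product side): -713.2 kcal
(2) reversed and × 3 (reverse to put PH3(g) on the reactant side; scale by 3 for the 3 PH3(g)): (-3)·(+1.3) = -3.9 kcal
(3) reversed (reverse to put H3PO4(s) on the reactant side): +307.0 kcal
Combining the equations, ΔH° = (1)·(-713.2) + (-3)·(+1.3) + (-1)·(-307.0) = -410.1 kcal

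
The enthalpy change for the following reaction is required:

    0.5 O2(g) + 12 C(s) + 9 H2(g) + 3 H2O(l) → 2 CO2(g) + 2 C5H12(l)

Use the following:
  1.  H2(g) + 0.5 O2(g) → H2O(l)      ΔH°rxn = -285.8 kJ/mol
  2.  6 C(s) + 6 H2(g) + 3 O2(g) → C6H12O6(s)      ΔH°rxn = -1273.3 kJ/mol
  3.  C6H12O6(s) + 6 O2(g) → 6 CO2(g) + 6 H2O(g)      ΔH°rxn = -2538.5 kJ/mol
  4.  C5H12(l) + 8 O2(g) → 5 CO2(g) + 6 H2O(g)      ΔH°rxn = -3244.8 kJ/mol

ΔH°rxn = -276.6 kJ/mol

eq. 1 reversed and × 3: (-3)·(-285.8) = +857.4 kJ/mol
eq. 2 × 2: (2)·(-1273.3) = -2546.6 kJ/mol
eq. 3 × 2: (2)·(-2538.5) = -5077.0 kJ/mol
eq. 4 reversed and × 2: (-2)·(-3244.8) = +6489.6 kJ/mol
ΔH°rxn = (-3)·(-285.8) + (2)·(-1273.3) + (2)·(-2538.5) + (-2)·(-3244.8) = -276.6 kJ/mol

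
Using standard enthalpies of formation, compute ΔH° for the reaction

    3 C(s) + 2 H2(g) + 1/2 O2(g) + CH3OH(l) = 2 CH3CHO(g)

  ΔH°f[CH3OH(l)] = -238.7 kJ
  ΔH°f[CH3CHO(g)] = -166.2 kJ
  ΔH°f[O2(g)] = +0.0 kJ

ΔH° = -93.7 kJ

Products: 2·(-166.2) = -332.4
Reactants: 3·(+0.0) + 2·(+0.0) + 1/2·(+0.0) + 1·(-238.7) = -238.7
ΔH° = (-332.4) − (-238.7) = -93.7 kJ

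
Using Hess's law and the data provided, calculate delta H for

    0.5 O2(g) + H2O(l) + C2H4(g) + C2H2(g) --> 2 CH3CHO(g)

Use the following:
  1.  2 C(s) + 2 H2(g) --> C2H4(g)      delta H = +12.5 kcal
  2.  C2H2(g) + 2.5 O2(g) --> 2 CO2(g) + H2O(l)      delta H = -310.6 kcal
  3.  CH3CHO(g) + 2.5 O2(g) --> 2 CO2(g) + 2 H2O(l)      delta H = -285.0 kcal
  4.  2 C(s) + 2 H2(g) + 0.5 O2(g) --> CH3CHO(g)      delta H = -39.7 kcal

eq. 1 reversed (reverse to put C2H4(g) on the reactant side): -12.5 kcal
eq. 2 as written (C2H2(g) already on the reactant side): -310.6 kcal
eq. 3 reversed: +285.0 kcal
eq. 4 as written: -39.7 kcal
Summing the manipulated equations, delta H = (-1)·(+12.5) + (1)·(-310.6) + (-1)·(-285.0) + (1)·(-39.7) = -77.8 kcal

delta H = -77.8 kcal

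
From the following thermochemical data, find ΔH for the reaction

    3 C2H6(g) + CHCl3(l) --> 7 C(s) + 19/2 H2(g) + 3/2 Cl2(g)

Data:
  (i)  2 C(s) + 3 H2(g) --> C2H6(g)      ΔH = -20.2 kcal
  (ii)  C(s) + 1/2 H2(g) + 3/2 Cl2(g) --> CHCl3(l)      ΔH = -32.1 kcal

(i) reversed and × 3 (C2H6(g) must end up as a reactant; scale by 3 for the 3 C2H6(g)): (-3)·(-20.2) = +60.6 kcal
(ii) reversed (CHCl3(l) must end up as a reactant): +32.1 kcal
ΔH = (+60.6) + (+32.1) = 92.7 kcal

ΔH = 92.7 kcal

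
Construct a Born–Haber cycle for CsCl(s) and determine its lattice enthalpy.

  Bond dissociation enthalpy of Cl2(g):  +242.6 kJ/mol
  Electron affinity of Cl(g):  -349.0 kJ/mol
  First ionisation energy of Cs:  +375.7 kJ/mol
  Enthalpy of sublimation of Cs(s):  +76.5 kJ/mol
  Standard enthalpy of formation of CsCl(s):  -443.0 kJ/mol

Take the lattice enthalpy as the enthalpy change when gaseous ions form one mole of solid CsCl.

ΔHf° = 1·ΔHsub + 1·(ΣIE) + 1/2·D(Cl2) + 1·EA + U
-443.0 = 1·(+76.5) + 1·(+375.7) + 1/2·(+242.6) + 1·(-349.0) + U
U = -443.0 − (+224.5) = -667.5 kJ/mol

U = -667.5 kJ/mol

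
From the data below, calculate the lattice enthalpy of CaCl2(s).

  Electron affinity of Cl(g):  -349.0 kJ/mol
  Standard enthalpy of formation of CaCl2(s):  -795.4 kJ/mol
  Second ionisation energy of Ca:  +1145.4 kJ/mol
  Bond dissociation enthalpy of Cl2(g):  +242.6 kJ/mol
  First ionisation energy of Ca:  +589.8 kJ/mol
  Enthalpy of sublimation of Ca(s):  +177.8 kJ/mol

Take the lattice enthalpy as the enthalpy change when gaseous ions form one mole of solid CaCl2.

U = -2253.0 kJ/mol

ΔHf° = 1·ΔHsub + 1·(ΣIE) + 1·D(Cl2) + 2·EA + U
-795.4 = 1·(+177.8) + 1·(+1735.2) + 1·(+242.6) + 2·(-349.0) + U
U = -795.4 − (+1457.6) = -2253.0 kJ/mol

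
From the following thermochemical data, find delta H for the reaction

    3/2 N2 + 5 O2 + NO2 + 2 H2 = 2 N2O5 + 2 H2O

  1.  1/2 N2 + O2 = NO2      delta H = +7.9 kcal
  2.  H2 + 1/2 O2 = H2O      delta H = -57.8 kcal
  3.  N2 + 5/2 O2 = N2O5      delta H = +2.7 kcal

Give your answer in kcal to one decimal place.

eq. 1 reversed: -7.9 kcal
eq. 2 × 2: (2)·(-57.8) = -115.6 kcal
eq. 3 × 2: (2)·(+2.7) = +5.4 kcal
Combining the equations, delta H = (-1)·(+7.9) + (2)·(-57.8) + (2)·(+2.7) = -118.1 kcal

delta H = -118.1 kcal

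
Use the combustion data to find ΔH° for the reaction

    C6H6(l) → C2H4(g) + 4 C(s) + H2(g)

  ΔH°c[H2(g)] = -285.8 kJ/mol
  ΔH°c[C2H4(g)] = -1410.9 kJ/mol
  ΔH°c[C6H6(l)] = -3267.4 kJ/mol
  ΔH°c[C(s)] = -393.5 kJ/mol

With combustion enthalpies, reactants minus products:
= [1·(-3267.4)] − [1·(-1410.9) + 4·(-393.5) + 1·(-285.8)]
= 3.3 kJ/mol

ΔH° = 3.3 kJ/mol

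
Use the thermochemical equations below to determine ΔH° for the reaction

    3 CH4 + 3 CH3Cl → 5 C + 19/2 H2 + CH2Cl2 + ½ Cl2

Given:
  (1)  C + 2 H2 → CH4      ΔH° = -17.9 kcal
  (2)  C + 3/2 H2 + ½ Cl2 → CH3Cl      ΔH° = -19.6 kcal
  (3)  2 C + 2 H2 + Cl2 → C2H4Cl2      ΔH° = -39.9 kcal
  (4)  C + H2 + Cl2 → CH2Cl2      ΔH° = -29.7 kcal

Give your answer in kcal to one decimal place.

ΔH° = 82.8 kcal

(1) reversed and × 3: (-3)·(-17.9) = +53.7 kcal
(2) reversed and × 3: (-3)·(-19.6) = +58.8 kcal
(3): not needed.
(4) as written: -29.7 kcal
Summing the manipulated equations, ΔH° = (-3)·(-17.9) + (-3)·(-19.6) + (1)·(-29.7) = 82.8 kcal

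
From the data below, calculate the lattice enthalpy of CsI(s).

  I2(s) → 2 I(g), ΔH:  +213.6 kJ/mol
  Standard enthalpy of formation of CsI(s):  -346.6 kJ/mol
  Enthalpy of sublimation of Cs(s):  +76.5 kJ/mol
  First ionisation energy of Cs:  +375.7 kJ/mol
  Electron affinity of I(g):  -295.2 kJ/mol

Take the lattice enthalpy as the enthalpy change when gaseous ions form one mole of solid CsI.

ΔHf° = 1·ΔHsub + 1·(ΣIE) + 1/2·D(I2) + 1·EA + U
-346.6 = 1·(+76.5) + 1·(+375.7) + 1/2·(+213.6) + 1·(-295.2) + U
U = -346.6 − (+263.8) = -610.4 kJ/mol

U = -610.4 kJ/mol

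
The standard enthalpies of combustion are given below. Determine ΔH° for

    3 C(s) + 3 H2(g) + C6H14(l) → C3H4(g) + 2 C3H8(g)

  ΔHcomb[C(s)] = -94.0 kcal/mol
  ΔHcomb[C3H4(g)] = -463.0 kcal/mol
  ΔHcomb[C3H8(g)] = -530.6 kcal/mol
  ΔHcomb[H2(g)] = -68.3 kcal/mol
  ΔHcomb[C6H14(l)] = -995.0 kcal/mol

ΔH° = 42.3 kcal/mol

Using ΔH = Σ nΔHc°(reactants) − Σ nΔHc°(products):
= [3·(-94.0) + 3·(-68.3) + 1·(-995.0)] − [1·(-463.0) + 2·(-530.6)]
= 42.3 kcal/mol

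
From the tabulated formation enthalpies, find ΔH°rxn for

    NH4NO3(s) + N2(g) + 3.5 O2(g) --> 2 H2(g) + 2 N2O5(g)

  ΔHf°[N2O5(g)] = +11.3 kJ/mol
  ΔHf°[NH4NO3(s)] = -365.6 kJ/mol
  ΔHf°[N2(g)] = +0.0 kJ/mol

Products: 2·(+0.0) + 2·(+11.3) = +22.6
Reactants: 1·(-365.6) + 1·(+0.0) + 7/2·(+0.0) = -365.6
ΔH°rxn = (+22.6) − (-365.6) = 388.2 kJ/mol

ΔH°rxn = 388.2 kJ/mol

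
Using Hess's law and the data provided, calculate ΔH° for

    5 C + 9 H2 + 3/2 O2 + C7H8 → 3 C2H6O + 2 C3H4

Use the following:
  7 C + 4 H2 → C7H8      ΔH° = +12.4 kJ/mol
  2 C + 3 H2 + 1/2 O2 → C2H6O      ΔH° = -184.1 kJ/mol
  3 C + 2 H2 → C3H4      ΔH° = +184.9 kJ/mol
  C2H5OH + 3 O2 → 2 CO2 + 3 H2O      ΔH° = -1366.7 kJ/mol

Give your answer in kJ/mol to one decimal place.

ΔH° = -194.9 kJ/mol

equation 1 reversed: -12.4 kJ/mol
equation 2 × 3: (3)·(-184.1) = -552.3 kJ/mol
equation 3 × 2: (2)·(+184.9) = +369.8 kJ/mol
equation 4: not needed.
Combining the equations, ΔH° = (-12.4) + (-552.3) + (+369.8) = -194.9 kJ/mol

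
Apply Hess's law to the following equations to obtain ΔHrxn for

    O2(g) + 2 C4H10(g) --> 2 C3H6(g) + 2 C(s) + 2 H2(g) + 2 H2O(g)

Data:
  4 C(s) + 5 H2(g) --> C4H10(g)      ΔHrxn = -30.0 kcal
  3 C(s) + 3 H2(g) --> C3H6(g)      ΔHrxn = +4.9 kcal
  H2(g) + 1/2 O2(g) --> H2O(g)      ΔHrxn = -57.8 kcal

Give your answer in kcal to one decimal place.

equation 1 reversed and × 2 (reverse to put C4H10(g) on the reactant side; scale by 2 for the 2 C4H10(g)): (-2)·(-30.0) = +60.0 kcal
equation 2 × 2 (scale by 2 for the 2 C3H6(g)): (2)·(+4.9) = +9.8 kcal
equation 3 × 2 (scale by 2 for the 2 H2O(g)): (2)·(-57.8) = -115.6 kcal
ΔHrxn = (+60.0) + (+9.8) + (-115.6) = -45.8 kcal

ΔHrxn = -45.8 kcal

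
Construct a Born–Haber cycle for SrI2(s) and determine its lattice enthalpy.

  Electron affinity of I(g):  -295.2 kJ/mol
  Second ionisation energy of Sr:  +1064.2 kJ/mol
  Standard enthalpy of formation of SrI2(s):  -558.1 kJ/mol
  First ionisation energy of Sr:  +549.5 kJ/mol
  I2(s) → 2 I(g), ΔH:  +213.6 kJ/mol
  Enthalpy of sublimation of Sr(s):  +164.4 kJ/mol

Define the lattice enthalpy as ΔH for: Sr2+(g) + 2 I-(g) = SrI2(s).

U = -1959.4 kJ/mol

ΔHf° = 1·ΔHsub + 1·(ΣIE) + 1·D(I2) + 2·EA + U
-558.1 = 1·(+164.4) + 1·(+1613.7) + 1·(+213.6) + 2·(-295.2) + U
U = -558.1 − (+1401.3) = -1959.4 kJ/mol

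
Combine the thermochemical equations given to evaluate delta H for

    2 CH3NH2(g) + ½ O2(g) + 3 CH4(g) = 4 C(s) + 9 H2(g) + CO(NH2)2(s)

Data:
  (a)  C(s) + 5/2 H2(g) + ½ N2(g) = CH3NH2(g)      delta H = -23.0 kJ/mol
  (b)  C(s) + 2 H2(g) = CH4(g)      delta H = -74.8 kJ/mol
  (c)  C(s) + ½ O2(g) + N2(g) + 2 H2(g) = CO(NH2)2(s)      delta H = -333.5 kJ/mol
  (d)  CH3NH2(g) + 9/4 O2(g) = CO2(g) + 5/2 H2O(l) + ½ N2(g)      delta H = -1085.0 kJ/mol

delta H = -63.1 kJ/mol

(a) reversed and × 2: (-2)·(-23.0) = +46.0 kJ/mol
(b) reversed and × 3 (reverse to put CH4(g) on the reactant side; scale by 3 for the 3 CH4(g)): (-3)·(-74.8) = +224.4 kJ/mol
(c) as written (CO(NH2)2(s) already on the product side): -333.5 kJ/mol
(d): not needed (H2O(l) appears nowhere else).
Combining the equations, delta H = (-2)·(-23.0) + (-3)·(-74.8) + (1)·(-333.5) = -63.1 kJ/mol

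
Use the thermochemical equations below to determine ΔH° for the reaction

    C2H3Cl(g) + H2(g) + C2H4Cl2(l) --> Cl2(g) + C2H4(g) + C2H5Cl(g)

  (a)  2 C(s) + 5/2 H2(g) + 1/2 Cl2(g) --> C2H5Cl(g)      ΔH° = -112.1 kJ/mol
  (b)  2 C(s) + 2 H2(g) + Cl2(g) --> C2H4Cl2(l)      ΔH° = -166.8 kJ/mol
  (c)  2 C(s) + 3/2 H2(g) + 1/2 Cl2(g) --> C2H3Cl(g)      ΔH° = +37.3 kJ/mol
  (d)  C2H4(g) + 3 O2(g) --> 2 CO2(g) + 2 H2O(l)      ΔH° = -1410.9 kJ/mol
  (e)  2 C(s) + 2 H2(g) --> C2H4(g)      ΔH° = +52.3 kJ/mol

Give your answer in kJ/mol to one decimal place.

ΔH° = 69.7 kJ/mol

(a) as written (C2H5Cl(g) already on the product side): -112.1 kJ/mol
(b) reversed (C2H4Cl2(l) must end up as a reactant): +166.8 kJ/mol
(c) reversed (reverse to put C2H3Cl(g) on the reactant side): -37.3 kJ/mol
(d): not needed (CO2(g) appears nowhere else).
(e) as written: +52.3 kJ/mol
Summing the manipulated equations, ΔH° = (-112.1) + (+166.8) + (-37.3) + (+52.3) = 69.7 kJ/mol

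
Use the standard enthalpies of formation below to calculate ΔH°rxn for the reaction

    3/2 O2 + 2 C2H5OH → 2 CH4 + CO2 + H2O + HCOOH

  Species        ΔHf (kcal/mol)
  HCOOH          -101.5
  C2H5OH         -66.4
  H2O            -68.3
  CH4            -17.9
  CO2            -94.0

ΔH°rxn = -166.8 kcal/mol

Products: 2·(-17.9) + 1·(-94.0) + 1·(-68.3) + 1·(-101.5) = -299.6
Reactants: 3/2·(+0.0) + 2·(-66.4) = -132.8
ΔH°rxn = (-299.6) − (-132.8) = -166.8 kcal/mol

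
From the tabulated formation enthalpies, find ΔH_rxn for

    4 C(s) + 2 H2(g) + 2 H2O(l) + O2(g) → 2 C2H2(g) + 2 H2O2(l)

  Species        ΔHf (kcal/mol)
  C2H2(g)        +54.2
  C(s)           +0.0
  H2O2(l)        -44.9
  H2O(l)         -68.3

ΔH_rxn = 155.2 kcal/mol

Products: 2·(+54.2) + 2·(-44.9) = +18.6
Reactants: 4·(+0.0) + 2·(+0.0) + 2·(-68.3) + 1·(+0.0) = -136.6
ΔH_rxn = (+18.6) − (-136.6) = 155.2 kcal/mol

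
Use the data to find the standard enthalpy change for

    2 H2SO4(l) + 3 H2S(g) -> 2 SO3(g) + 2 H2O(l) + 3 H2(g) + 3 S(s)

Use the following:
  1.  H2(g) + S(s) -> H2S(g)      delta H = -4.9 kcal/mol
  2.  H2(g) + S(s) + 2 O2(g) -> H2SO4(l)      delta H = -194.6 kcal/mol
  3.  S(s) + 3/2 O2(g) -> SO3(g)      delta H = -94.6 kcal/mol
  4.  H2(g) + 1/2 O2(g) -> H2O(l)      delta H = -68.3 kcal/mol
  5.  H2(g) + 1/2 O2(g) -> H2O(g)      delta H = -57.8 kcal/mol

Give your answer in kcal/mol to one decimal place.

delta H = 78.1 kcal/mol

eq. 1 reversed and × 3 (reverse to put H2S(g) on the reactant side; scale by 3 for the 3 H2S(g)): (-3)·(-4.9) = +14.7 kcal/mol
eq. 2 reversed and × 2 (H2SO4(l) must end up as a reactant; scale by 2 for the 2 H2SO4(l)): (-2)·(-194.6) = +389.2 kcal/mol
eq. 3 × 2 (scale by 2 for the 2 SO3(g)): (2)·(-94.6) = -189.2 kcal/mol
eq. 4 × 2 (×2 to match 2 H2O(l) in the target): (2)·(-68.3) = -136.6 kcal/mol
eq. 5: not needed (H2O(g) appears nowhere else).
Since enthalpy is a state function, delta H = (+14.7) + (+389.2) + (-189.2) + (-136.6) = 78.1 kcal/mol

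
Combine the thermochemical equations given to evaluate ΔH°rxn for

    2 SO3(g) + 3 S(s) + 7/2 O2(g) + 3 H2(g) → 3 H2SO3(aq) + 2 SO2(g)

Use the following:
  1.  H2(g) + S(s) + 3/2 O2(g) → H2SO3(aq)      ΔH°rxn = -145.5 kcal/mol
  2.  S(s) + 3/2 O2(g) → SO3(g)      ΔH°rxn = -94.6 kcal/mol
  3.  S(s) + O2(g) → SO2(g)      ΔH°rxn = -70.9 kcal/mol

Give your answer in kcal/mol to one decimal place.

eq. 1 × 3: (3)·(-145.5) = -436.5 kcal/mol
eq. 2 reversed and × 2: (-2)·(-94.6) = +189.2 kcal/mol
eq. 3 × 2: (2)·(-70.9) = -141.8 kcal/mol
ΔH°rxn = (3)·(-145.5) + (-2)·(-94.6) + (2)·(-70.9) = -389.1 kcal/mol

ΔH°rxn = -389.1 kcal/mol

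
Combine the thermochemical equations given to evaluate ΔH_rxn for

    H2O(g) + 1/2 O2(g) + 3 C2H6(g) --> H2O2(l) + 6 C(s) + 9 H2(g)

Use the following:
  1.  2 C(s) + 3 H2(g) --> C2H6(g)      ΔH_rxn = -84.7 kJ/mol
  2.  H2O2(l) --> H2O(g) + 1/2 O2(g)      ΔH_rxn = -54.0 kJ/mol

ΔH_rxn = 308.1 kJ/mol

eq. 1 reversed and × 3: (-3)·(-84.7) = +254.1 kJ/mol
eq. 2 reversed: +54.0 kJ/mol
Combining the equations, ΔH_rxn = (-3)·(-84.7) + (-1)·(-54.0) = 308.1 kJ/mol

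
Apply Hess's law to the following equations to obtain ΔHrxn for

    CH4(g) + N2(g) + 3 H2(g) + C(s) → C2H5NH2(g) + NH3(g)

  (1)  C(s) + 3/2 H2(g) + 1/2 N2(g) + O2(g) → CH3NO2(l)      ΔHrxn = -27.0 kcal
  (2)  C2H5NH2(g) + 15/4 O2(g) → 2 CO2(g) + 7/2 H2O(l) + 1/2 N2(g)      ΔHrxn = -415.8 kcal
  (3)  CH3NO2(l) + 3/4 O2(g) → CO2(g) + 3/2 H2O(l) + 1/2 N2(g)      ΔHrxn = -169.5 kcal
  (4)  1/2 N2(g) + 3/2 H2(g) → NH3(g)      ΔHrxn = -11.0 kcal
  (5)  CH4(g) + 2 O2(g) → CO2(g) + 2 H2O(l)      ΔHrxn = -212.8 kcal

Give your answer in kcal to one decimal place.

(1) as written (C(s) already on the reactant side): -27.0 kcal
(2) reversed (C2H5NH2(g) must end up as a product): +415.8 kcal
(3) as written: -169.5 kcal
(4) as written (NH3(g) already on the product side): -11.0 kcal
(5) as written (CH4(g) already on the reactant side): -212.8 kcal
ΔHrxn = (-27.0) + (+415.8) + (-169.5) + (-11.0) + (-212.8) = -4.5 kcal

ΔHrxn = -4.5 kcal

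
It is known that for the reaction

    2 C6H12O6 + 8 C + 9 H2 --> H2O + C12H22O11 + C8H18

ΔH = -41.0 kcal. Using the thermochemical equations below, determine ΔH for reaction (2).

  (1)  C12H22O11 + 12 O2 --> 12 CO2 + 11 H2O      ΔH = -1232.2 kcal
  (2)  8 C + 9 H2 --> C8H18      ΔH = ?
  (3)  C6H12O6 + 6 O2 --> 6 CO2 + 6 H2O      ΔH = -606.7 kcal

ΔH = -59.8 kcal

(1) reversed: +1232.2 kcal
(2) as written: contributes x
(3) × 2: (2)·(-606.7) = -1213.4 kcal
-41.0 = (+1232.2) + (-1213.4) + x
x = (-41.0 − (+18.8)) / (1) = -59.8 kcal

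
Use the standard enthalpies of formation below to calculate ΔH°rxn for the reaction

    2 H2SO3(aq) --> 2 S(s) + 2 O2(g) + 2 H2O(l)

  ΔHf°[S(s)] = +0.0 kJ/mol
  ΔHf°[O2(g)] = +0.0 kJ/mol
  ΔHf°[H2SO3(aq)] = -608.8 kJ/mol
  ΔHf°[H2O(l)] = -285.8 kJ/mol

Products: 2·(+0.0) + 2·(+0.0) + 2·(-285.8) = -571.6
Reactants: 2·(-608.8) = -1217.6
ΔH°rxn = (-571.6) − (-1217.6) = 646.0 kJ/mol

ΔH°rxn = 646.0 kJ/mol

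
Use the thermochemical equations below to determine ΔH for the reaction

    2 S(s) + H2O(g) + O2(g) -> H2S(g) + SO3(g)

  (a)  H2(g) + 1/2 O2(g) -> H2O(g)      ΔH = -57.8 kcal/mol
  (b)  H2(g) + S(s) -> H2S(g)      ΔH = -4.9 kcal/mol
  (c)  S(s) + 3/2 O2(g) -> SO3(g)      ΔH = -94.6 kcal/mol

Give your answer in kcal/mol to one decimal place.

ΔH = -41.7 kcal/mol

(a) reversed: +57.8 kcal/mol
(b) as written: -4.9 kcal/mol
(c) as written: -94.6 kcal/mol
ΔH = (-1)·(-57.8) + (1)·(-4.9) + (1)·(-94.6) = -41.7 kcal/mol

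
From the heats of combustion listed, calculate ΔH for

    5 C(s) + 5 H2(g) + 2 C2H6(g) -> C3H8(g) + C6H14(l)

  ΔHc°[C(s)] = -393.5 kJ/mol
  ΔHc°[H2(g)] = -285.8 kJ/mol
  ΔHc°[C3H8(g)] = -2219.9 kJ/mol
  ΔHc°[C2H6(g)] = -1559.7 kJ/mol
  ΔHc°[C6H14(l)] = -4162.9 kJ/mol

With combustion enthalpies, reactants minus products:
= [5·(-393.5) + 5·(-285.8) + 2·(-1559.7)] − [1·(-2219.9) + 1·(-4162.9)]
= -133.1 kJ/mol

ΔH = -133.1 kJ/mol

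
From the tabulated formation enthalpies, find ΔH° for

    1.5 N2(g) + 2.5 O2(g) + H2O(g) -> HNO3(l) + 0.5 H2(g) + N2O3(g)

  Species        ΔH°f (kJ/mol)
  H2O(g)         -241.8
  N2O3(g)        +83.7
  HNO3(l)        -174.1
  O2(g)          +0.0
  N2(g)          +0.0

ΔH°rxn = Σ nΔHf°(products) − Σ nΔHf°(reactants).
Products: 1·(-174.1) + 1/2·(+0.0) + 1·(+83.7) = -90.4
Reactants: 3/2·(+0.0) + 5/2·(+0.0) + 1·(-241.8) = -241.8
ΔH° = (-90.4) − (-241.8) = 151.4 kJ/mol

ΔH° = 151.4 kJ/mol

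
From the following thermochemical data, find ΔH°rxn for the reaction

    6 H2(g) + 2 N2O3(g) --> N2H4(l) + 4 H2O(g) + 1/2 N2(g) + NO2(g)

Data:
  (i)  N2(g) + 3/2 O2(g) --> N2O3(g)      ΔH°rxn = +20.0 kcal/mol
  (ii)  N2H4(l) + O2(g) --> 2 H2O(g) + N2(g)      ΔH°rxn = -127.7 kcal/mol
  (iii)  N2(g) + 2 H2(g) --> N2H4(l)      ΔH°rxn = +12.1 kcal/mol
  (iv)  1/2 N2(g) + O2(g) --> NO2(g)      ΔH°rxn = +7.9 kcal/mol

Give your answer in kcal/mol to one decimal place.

ΔH°rxn = -251.2 kcal/mol

(i) reversed and × 2 (N2O3(g) must end up as a reactant; ×2 to match 2 N2O3(g) in the target): (-2)·(+20.0) = -40.0 kcal/mol
(ii) × 2 (×2 to match 4 H2O(g) in the target): (2)·(-127.7) = -255.4 kcal/mol
(iii) × 3 (scale by 3 for the 6 H2(g)): (3)·(+12.1) = +36.3 kcal/mol
(iv) as written (NO2(g) already on the product side): +7.9 kcal/mol
Summing the manipulated equations, ΔH°rxn = (-2)·(+20.0) + (2)·(-127.7) + (3)·(+12.1) + (1)·(+7.9) = -251.2 kcal/mol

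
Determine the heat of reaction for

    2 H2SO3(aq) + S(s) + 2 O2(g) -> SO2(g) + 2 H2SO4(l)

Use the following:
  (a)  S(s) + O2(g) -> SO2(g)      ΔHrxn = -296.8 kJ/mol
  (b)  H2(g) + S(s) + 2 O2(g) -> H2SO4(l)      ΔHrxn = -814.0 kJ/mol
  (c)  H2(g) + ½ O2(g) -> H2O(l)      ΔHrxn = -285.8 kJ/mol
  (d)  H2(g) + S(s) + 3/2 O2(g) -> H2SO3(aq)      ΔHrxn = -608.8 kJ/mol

ΔHrxn = -707.2 kJ/mol

(a) as written: -296.8 kJ/mol
(b) × 2: (2)·(-814.0) = -1628.0 kJ/mol
(c): not needed.
(d) reversed and × 2: (-2)·(-608.8) = +1217.6 kJ/mol
ΔHrxn = (-296.8) + (-1628.0) + (+1217.6) = -707.2 kJ/mol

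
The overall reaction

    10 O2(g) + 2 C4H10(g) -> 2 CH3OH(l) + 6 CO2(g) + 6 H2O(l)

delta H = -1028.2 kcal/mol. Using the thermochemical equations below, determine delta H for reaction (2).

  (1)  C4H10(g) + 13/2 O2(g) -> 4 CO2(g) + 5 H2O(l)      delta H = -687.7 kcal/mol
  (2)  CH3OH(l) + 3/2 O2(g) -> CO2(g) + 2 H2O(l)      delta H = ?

(1) × 2: (2)·(-687.7) = -1375.4 kcal/mol
(2) reversed and × 2: contributes −2·x
-1028.2 = (-1375.4) − 2·x
x = (-1028.2 − (-1375.4)) / (-2) = -173.6 kcal/mol

delta H = -173.6 kcal/mol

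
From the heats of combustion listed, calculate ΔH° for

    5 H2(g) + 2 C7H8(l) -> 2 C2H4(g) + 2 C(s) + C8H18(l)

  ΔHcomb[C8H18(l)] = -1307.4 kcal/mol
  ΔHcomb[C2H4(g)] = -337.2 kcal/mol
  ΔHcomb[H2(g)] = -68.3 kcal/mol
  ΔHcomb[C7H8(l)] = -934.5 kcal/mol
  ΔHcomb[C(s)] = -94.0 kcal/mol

ΔH° = -40.7 kcal/mol

Using ΔH = Σ nΔHc°(reactants) − Σ nΔHc°(products):
= [5·(-68.3) + 2·(-934.5)] − [2·(-337.2) + 2·(-94.0) + 1·(-1307.4)]
= -40.7 kcal/mol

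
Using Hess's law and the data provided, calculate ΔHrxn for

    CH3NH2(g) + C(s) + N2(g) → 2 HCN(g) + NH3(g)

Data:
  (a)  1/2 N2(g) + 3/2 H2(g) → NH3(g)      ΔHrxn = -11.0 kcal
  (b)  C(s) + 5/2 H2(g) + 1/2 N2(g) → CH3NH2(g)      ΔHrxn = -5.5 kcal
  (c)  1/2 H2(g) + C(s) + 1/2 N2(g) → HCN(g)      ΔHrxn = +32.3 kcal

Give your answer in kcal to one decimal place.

ΔHrxn = 59.1 kcal

(a) as written: -11.0 kcal
(b) reversed: +5.5 kcal
(c) × 2: (2)·(+32.3) = +64.6 kcal
Combining the equations, ΔHrxn = (1)·(-11.0) + (-1)·(-5.5) + (2)·(+32.3) = 59.1 kcal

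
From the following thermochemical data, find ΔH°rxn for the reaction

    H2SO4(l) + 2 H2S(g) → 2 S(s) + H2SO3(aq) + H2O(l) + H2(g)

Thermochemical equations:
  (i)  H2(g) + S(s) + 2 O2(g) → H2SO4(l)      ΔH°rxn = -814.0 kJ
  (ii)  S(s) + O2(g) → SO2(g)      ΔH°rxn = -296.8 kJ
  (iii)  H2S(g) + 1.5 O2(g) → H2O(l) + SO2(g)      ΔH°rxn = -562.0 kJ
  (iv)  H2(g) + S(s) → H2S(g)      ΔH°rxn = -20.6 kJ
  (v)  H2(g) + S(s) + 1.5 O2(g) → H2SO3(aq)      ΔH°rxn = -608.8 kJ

ΔH°rxn = -39.4 kJ

(i) reversed: +814.0 kJ
(ii) reversed: +296.8 kJ
(iii) as written: -562.0 kJ
(iv) reversed: +20.6 kJ
(v) as written: -608.8 kJ
Since enthalpy is a state function, ΔH°rxn = (-1)·(-814.0) + (-1)·(-296.8) + (1)·(-562.0) + (-1)·(-20.6) + (1)·(-608.8) = -39.4 kJ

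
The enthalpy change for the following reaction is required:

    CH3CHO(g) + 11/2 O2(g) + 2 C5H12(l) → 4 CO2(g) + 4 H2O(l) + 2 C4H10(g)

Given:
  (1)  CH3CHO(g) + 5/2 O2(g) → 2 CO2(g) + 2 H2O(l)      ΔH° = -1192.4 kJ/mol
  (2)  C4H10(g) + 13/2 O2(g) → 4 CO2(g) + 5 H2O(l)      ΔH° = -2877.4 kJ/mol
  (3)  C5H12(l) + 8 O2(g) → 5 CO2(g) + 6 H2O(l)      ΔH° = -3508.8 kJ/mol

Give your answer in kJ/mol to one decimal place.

ΔH° = -2455.2 kJ/mol

(1) as written (CH3CHO(g) already on the reactant side): -1192.4 kJ/mol
(2) reversed and × 2 (reverse to put C4H10(g) on the product side; ×2 to match 2 C4H10(g) in the target): (-2)·(-2877.4) = +5754.8 kJ/mol
(3) × 2 (×2 to match 2 C5H12(l) in the target): (2)·(-3508.8) = -7017.6 kJ/mol
ΔH° = (1)·(-1192.4) + (-2)·(-2877.4) + (2)·(-3508.8) = -2455.2 kJ/mol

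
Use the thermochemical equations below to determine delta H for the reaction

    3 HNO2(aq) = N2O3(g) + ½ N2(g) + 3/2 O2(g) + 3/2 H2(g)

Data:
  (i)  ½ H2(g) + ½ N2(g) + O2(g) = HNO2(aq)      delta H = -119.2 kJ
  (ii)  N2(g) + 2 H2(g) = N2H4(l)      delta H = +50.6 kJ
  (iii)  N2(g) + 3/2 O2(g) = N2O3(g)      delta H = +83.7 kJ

delta H = 441.3 kJ

(i) reversed and × 3 (HNO2(aq) must end up as a reactant; scale by 3 for the 3 HNO2(aq)): (-3)·(-119.2) = +357.6 kJ
(ii): not needed (N2H4(l) appears nowhere else).
(iii) as written (N2O3(g) already on the product side): +83.7 kJ
Since enthalpy is a state function, delta H = (+357.6) + (+83.7) = 441.3 kJ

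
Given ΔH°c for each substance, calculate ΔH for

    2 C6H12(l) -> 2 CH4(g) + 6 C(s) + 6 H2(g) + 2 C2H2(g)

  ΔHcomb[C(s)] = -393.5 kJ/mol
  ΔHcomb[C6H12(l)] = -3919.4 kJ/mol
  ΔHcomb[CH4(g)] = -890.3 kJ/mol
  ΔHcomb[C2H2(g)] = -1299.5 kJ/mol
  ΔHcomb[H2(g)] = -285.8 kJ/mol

With combustion enthalpies, reactants minus products:
= [2·(-3919.4)] − [2·(-890.3) + 6·(-393.5) + 6·(-285.8) + 2·(-1299.5)]
= 616.6 kJ/mol

ΔH = 616.6 kJ/mol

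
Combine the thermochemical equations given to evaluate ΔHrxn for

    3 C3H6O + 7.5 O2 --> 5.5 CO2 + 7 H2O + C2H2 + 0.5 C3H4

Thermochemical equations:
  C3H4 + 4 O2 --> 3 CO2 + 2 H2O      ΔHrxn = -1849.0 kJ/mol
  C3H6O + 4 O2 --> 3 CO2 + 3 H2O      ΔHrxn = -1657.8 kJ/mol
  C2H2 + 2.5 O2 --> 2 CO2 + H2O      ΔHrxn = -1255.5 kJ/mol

equation 1 reversed and × 1/2: (-1/2)·(-1849.0) = +924.5 kJ/mol
equation 2 × 3: (3)·(-1657.8) = -4973.4 kJ/mol
equation 3 reversed: +1255.5 kJ/mol
ΔHrxn = (+924.5) + (-4973.4) + (+1255.5) = -2793.4 kJ/mol

ΔHrxn = -2793.4 kJ/mol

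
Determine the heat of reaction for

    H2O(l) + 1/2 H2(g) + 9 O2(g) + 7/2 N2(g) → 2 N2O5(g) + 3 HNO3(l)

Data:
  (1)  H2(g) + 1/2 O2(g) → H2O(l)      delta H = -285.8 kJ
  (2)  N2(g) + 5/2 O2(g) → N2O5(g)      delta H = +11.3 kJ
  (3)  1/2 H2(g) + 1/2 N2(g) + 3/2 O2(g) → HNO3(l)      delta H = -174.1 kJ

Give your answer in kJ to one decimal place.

(1) reversed: +285.8 kJ
(2) × 2: (2)·(+11.3) = +22.6 kJ
(3) × 3: (3)·(-174.1) = -522.3 kJ
delta H = (+285.8) + (+22.6) + (-522.3) = -213.9 kJ

delta H = -213.9 kJ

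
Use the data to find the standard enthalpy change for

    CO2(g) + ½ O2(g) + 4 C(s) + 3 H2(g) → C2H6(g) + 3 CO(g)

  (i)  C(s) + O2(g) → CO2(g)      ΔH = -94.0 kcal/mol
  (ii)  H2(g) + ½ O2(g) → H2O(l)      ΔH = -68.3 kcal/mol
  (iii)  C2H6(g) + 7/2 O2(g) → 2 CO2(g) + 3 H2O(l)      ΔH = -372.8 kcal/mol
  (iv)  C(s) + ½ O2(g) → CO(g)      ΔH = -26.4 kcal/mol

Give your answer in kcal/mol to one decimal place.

(i) as written: -94.0 kcal/mol
(ii) × 3: (3)·(-68.3) = -204.9 kcal/mol
(iii) reversed: +372.8 kcal/mol
(iv) × 3: (3)·(-26.4) = -79.2 kcal/mol
ΔH = (1)·(-94.0) + (3)·(-68.3) + (-1)·(-372.8) + (3)·(-26.4) = -5.3 kcal/mol

ΔH = -5.3 kcal/mol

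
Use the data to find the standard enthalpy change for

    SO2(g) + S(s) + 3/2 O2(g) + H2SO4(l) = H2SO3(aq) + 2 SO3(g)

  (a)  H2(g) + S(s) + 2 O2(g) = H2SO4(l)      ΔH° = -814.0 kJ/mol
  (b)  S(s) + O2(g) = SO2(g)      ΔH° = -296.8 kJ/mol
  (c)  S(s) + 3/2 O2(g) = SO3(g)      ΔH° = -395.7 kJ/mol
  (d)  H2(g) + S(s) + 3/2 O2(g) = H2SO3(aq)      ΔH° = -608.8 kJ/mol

ΔH° = -289.4 kJ/mol

(a) reversed: +814.0 kJ/mol
(b) reversed: +296.8 kJ/mol
(c) × 2: (2)·(-395.7) = -791.4 kJ/mol
(d) as written: -608.8 kJ/mol
Summing the manipulated equations, ΔH° = (+814.0) + (+296.8) + (-791.4) + (-608.8) = -289.4 kJ/mol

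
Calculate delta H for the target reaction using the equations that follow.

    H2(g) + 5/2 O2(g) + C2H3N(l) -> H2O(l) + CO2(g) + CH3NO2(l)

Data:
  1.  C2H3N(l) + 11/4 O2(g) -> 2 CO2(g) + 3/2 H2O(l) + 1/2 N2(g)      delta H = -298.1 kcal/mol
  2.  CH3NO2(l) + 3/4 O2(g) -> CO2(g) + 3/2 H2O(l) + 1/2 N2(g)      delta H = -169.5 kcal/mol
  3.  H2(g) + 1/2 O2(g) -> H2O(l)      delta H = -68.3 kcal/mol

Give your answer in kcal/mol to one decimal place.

delta H = -196.9 kcal/mol

eq. 1 as written: -298.1 kcal/mol
eq. 2 reversed: +169.5 kcal/mol
eq. 3 as written: -68.3 kcal/mol
delta H = (1)·(-298.1) + (-1)·(-169.5) + (1)·(-68.3) = -196.9 kcal/mol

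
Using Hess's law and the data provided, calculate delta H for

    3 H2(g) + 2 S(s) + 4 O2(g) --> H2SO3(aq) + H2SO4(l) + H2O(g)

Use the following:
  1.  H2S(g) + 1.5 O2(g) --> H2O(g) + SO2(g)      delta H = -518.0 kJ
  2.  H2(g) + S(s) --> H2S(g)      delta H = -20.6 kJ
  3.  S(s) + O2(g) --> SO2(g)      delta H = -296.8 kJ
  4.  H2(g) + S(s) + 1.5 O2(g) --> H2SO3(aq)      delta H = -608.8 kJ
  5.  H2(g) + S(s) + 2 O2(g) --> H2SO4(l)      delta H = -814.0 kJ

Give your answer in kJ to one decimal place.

eq. 1 as written (H2O(g) already on the product side): -518.0 kJ
eq. 2 as written: -20.6 kJ
eq. 3 reversed: +296.8 kJ
eq. 4 as written (H2SO3(aq) already on the product side): -608.8 kJ
eq. 5 as written (H2SO4(l) already on the product side): -814.0 kJ
By Hess's law, delta H = (-518.0) + (-20.6) + (+296.8) + (-608.8) + (-814.0) = -1664.6 kJ

delta H = -1664.6 kJ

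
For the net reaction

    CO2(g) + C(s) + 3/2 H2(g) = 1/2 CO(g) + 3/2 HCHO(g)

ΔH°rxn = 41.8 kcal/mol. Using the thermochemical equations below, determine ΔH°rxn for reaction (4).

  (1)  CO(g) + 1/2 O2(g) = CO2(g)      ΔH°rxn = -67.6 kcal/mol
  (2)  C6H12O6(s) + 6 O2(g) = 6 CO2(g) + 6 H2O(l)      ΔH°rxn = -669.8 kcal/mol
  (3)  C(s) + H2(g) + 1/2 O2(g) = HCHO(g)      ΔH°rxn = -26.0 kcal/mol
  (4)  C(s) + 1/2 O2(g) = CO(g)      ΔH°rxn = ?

(1) reversed: +67.6 kcal/mol
(2): not needed.
(3) × 3/2: (3/2)·(-26.0) = -39.0 kcal/mol
(4) reversed and × 1/2: contributes −1/2·x
+41.8 = (+67.6) + (-39.0) − 1/2·x
x = (+41.8 − (+28.6)) / (-1/2) = -26.4 kcal/mol

ΔH°rxn = -26.4 kcal/mol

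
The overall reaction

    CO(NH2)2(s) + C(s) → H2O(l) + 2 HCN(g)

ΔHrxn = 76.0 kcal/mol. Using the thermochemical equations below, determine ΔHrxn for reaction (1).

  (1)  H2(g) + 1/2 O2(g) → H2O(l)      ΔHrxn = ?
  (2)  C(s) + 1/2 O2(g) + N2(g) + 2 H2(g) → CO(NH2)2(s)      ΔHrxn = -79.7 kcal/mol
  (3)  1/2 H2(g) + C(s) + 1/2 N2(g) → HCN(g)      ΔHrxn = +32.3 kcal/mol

ΔHrxn = -68.3 kcal/mol

(1) as written: contributes x
(2) reversed: +79.7 kcal/mol
(3) × 2: (2)·(+32.3) = +64.6 kcal/mol
+76.0 = (+79.7) + (+64.6) + x
x = (+76.0 − (+144.3)) / (1) = -68.3 kcal/mol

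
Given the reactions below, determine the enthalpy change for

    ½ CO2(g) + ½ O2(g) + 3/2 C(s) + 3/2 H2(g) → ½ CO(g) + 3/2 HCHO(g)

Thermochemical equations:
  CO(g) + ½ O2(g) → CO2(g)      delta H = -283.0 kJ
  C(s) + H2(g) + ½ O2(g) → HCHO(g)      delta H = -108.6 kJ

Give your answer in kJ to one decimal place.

equation 1 reversed and × 1/2: (-1/2)·(-283.0) = +141.5 kJ
equation 2 × 3/2: (3/2)·(-108.6) = -162.9 kJ
Summing the manipulated equations, delta H = (-1/2)·(-283.0) + (3/2)·(-108.6) = -21.4 kJ

delta H = -21.4 kJ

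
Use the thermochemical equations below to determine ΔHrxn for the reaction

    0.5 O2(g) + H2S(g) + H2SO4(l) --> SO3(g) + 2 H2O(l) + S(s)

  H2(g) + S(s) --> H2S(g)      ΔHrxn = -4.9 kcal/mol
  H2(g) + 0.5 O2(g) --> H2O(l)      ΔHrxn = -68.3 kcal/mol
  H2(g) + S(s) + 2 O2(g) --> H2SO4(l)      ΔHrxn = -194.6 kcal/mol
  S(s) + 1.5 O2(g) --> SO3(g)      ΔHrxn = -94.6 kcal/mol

equation 1 reversed: +4.9 kcal/mol
equation 2 × 2: (2)·(-68.3) = -136.6 kcal/mol
equation 3 reversed: +194.6 kcal/mol
equation 4 as written: -94.6 kcal/mol
Summing the manipulated equations, ΔHrxn = (-1)·(-4.9) + (2)·(-68.3) + (-1)·(-194.6) + (1)·(-94.6) = -31.7 kcal/mol

ΔHrxn = -31.7 kcal/mol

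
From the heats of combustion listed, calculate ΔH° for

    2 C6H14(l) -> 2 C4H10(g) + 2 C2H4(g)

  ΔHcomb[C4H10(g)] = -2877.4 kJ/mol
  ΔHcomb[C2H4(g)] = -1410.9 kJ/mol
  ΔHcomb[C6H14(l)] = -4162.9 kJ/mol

Using ΔH = Σ nΔHc°(reactants) − Σ nΔHc°(products):
= [2·(-4162.9)] − [2·(-2877.4) + 2·(-1410.9)]
= 250.8 kJ/mol

ΔH° = 250.8 kJ/mol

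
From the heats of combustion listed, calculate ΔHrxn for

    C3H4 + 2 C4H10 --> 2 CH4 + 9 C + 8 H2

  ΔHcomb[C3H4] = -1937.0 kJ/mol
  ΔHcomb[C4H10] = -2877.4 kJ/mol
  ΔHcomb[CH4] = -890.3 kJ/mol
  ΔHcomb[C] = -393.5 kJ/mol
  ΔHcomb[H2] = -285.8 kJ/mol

Using ΔH = Σ nΔHc°(reactants) − Σ nΔHc°(products):
= [1·(-1937.0) + 2·(-2877.4)] − [2·(-890.3) + 9·(-393.5) + 8·(-285.8)]
= -83.3 kJ/mol

ΔHrxn = -83.3 kJ/mol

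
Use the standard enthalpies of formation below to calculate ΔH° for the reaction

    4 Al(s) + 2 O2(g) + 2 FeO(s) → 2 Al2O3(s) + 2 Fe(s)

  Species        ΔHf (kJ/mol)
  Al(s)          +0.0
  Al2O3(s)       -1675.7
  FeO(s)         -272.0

Products: 2·(-1675.7) + 2·(+0.0) = -3351.4
Reactants: 4·(+0.0) + 2·(+0.0) + 2·(-272.0) = -544.0
ΔH° = (-3351.4) − (-544.0) = -2807.4 kJ/mol

ΔH° = -2807.4 kJ/mol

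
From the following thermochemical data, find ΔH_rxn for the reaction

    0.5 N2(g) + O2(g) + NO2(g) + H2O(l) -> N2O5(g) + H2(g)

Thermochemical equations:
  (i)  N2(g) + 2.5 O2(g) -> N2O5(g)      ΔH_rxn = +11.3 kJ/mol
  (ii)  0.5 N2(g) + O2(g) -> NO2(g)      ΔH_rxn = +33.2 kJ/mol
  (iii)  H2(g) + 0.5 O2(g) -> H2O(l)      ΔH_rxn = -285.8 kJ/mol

ΔH_rxn = 263.9 kJ/mol

(i) as written: +11.3 kJ/mol
(ii) reversed: -33.2 kJ/mol
(iii) reversed: +285.8 kJ/mol
Summing the manipulated equations, ΔH_rxn = (1)·(+11.3) + (-1)·(+33.2) + (-1)·(-285.8) = 263.9 kJ/mol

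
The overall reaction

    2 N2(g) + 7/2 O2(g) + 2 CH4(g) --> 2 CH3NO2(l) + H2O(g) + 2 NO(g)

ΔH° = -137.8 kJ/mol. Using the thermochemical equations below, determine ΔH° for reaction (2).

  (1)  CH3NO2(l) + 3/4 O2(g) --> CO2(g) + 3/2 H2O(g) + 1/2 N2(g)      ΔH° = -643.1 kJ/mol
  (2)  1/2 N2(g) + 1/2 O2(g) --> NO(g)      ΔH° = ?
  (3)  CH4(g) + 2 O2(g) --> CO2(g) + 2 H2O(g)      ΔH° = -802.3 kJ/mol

ΔH° = 90.3 kJ/mol

(1) reversed and × 2 (reverse to put CH3NO2(l) on the product side; ×2 to match 2 CH3NO2(l) in the target): (-2)·(-643.1) = +1286.2 kJ/mol
(2) × 2 (scale by 2 for the 2 NO(g)): contributes 2·x
(3) × 2 (scale by 2 for the 2 CH4(g)): (2)·(-802.3) = -1604.6 kJ/mol
-137.8 = (+1286.2) + (-1604.6) + 2·x
x = (-137.8 − (-318.4)) / (2) = 90.3 kJ/mol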